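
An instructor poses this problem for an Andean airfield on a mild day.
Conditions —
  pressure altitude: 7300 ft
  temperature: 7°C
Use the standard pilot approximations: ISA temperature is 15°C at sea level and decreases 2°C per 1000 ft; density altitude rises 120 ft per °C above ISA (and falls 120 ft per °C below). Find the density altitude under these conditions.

ISA temperature at 7300 ft = 15 − 2 × (7300/1000) = 0.4°C.
ISA deviation = 7 − 0.4 = +6.6°C.
Density altitude = 7300 + 120 × (6.6) = 7300 + (+792) = 8092 ft.

8092 ft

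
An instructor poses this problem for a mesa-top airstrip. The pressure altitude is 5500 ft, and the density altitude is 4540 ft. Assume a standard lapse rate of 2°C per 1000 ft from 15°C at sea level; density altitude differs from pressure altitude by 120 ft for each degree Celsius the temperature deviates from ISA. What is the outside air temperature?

-4°C

Density altitude − pressure altitude = 4540 − 5500 = -960 ft.
At 120 ft/°C that is an ISA deviation of -960/120 = -8°C.
ISA temperature at 5500 ft = 15 − 2 × (5500/1000) = 4°C.
OAT = ISA + deviation = 4 + (-8) = -4°C.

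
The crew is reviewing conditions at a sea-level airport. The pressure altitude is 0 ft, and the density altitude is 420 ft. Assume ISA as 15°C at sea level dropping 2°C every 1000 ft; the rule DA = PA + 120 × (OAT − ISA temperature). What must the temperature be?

18.5°C

Density altitude − pressure altitude = 420 − 0 = +420 ft.
At 120 ft/°C that is an ISA deviation of 420/120 = +3.5°C.
ISA temperature at 0 ft = 15 − 2 × (0/1000) = 15°C.
OAT = ISA + deviation = 15 + (+3.5) = 18.5°C.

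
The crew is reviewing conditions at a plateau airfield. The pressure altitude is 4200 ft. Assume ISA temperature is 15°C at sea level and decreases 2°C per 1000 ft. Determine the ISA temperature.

6.6°C

ISA temperature = 15 − 2 × (4200/1000) = 15 − 8.4 = 6.6°C.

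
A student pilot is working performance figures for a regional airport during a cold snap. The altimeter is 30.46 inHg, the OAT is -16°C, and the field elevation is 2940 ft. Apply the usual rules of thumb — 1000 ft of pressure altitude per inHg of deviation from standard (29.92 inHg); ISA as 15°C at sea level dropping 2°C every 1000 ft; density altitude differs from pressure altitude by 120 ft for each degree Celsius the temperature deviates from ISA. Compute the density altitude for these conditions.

Pressure altitude = 2940 + (29.92 − 30.46) × 1000 = 2940 + (-540) = 2400 ft.
ISA temperature at 2400 ft = 15 − 2 × (2400/1000) = 10.2°C.
ISA deviation = -16 − 10.2 = -26.2°C.
Density altitude = 2400 + 120 × (-26.2) = -744 ft.

-744 ft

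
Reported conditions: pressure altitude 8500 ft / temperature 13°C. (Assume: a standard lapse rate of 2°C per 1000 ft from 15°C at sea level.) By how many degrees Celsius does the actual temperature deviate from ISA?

ISA+15°C

ISA temperature at 8500 ft = 15 − 2 × (8500/1000) = -2°C.
Deviation = OAT − ISA = 13 − (-2) = +15°C.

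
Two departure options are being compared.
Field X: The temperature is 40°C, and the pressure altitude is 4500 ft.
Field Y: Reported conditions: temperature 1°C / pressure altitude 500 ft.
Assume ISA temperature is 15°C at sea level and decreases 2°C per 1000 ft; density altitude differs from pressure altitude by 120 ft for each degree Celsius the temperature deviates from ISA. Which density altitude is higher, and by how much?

Field X: ISA temp = 6°C, deviation +34°C, DA = 4500 + 120 × 34 = 8580 ft.
Field Y: ISA temp = 14°C, deviation -13°C, DA = 500 + 120 × (-13) = -1060 ft.
Field X is higher by 8580 − (-1060) = 9640 ft.

Field X by 9640 ft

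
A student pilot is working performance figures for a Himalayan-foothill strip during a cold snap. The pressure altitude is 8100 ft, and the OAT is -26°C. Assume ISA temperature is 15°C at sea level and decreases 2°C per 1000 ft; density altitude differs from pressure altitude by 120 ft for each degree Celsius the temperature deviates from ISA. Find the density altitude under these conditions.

5124 ft

ISA temperature at 8100 ft = 15 − 2 × (8100/1000) = -1.2°C.
ISA deviation = -26 − (-1.2) = -24.8°C.
Density altitude = 8100 + 120 × (-24.8) = 8100 + (-2976) = 5124 ft.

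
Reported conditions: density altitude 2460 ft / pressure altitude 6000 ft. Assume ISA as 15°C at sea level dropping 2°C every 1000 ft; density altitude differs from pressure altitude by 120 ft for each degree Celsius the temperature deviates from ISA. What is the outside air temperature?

-26.5°C

Density altitude − pressure altitude = 2460 − 6000 = -3540 ft.
At 120 ft/°C that is an ISA deviation of -3540/120 = -29.5°C.
ISA temperature at 6000 ft = 15 − 2 × (6000/1000) = 3°C.
OAT = ISA + deviation = 3 + (-29.5) = -26.5°C.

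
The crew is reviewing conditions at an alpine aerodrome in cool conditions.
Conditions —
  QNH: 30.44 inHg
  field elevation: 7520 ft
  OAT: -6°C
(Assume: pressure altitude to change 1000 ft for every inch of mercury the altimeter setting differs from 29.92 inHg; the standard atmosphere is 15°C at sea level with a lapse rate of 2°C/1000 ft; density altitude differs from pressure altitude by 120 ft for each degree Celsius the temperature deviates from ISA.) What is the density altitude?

Pressure altitude = 7520 + (29.92 − 30.44) × 1000 = 7520 + (-520) = 7000 ft.
ISA temperature at 7000 ft = 15 − 2 × (7000/1000) = 1°C.
ISA deviation = -6 − 1 = -7°C.
Density altitude = 7000 + 120 × (-7) = 6160 ft.

6160 ft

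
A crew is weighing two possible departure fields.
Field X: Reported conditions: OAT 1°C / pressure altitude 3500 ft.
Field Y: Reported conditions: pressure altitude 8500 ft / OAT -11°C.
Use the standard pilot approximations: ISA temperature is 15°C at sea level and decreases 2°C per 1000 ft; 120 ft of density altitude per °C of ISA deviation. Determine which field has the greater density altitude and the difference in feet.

Field X: ISA temp = 8°C, deviation -7°C, DA = 3500 + 120 × (-7) = 2660 ft.
Field Y: ISA temp = -2°C, deviation -9°C, DA = 8500 + 120 × (-9) = 7420 ft.
Field Y is higher by 7420 − 2660 = 4760 ft.

Field Y by 4760 ft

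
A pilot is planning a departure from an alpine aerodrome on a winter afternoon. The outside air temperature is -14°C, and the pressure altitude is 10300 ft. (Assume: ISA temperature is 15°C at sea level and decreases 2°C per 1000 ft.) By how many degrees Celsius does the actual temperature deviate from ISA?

ISA temperature at 10300 ft = 15 − 2 × (10300/1000) = -5.6°C.
Deviation = OAT − ISA = -14 − (-5.6) = -8.4°C.

ISA-8.4°C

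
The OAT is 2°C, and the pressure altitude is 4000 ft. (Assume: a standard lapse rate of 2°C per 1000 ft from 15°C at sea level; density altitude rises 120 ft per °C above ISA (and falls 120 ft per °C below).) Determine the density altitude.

ISA temperature at 4000 ft = 15 − 2 × (4000/1000) = 7°C.
ISA deviation = 2 − 7 = -5°C.
Density altitude = 4000 + 120 × (-5) = 4000 + (-600) = 3400 ft.

3400 ft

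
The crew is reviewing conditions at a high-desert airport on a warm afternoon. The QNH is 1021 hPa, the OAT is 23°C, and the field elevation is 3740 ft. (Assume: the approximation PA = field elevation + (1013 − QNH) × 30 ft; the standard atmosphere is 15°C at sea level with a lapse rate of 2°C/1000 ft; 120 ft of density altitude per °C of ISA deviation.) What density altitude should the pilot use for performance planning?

Pressure altitude = 3740 + (1013 − 1021) × 30 = 3740 + (-240) = 3500 ft.
ISA temperature at 3500 ft = 15 − 2 × (3500/1000) = 8°C.
ISA deviation = 23 − 8 = +15°C.
Density altitude = 3500 + 120 × (15) = 5300 ft.

5300 ft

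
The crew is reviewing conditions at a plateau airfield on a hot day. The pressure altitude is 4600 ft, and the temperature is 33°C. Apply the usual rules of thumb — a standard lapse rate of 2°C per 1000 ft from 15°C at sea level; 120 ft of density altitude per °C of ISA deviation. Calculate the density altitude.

ISA temperature at 4600 ft = 15 − 2 × (4600/1000) = 5.8°C.
ISA deviation = 33 − 5.8 = +27.2°C.
Density altitude = 4600 + 120 × (27.2) = 4600 + (+3264) = 7864 ft.

7864 ft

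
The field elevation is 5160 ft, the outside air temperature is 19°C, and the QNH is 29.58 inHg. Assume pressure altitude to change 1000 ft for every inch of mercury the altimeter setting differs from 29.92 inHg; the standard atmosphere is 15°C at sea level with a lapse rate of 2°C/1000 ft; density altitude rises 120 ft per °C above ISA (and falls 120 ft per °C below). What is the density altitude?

7300 ft

Pressure altitude = 5160 + (29.92 − 29.58) × 1000 = 5160 + (+340) = 5500 ft.
ISA temperature at 5500 ft = 15 − 2 × (5500/1000) = 4°C.
ISA deviation = 19 − 4 = +15°C.
Density altitude = 5500 + 120 × (15) = 7300 ft.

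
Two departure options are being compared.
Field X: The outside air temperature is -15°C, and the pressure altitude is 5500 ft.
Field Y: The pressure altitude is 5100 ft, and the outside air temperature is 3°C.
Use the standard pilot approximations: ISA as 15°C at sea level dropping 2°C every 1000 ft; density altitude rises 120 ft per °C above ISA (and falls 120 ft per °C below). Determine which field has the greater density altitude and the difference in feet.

Field Y by 1664 ft

Field X: ISA temp = 4°C, deviation -19°C, DA = 5500 + 120 × (-19) = 3220 ft.
Field Y: ISA temp = 4.8°C, deviation -1.8°C, DA = 5100 + 120 × (-1.8) = 4884 ft.
Field Y is higher by 4884 − 3220 = 1664 ft.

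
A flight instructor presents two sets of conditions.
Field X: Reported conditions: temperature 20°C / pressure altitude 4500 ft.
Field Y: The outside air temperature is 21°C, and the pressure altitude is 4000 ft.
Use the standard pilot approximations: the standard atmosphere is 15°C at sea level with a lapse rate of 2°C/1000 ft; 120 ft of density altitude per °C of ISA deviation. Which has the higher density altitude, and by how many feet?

Field X: ISA temp = 6°C, deviation +14°C, DA = 4500 + 120 × 14 = 6180 ft.
Field Y: ISA temp = 7°C, deviation +14°C, DA = 4000 + 120 × 14 = 5680 ft.
Field X is higher by 6180 − 5680 = 500 ft.

Field X by 500 ft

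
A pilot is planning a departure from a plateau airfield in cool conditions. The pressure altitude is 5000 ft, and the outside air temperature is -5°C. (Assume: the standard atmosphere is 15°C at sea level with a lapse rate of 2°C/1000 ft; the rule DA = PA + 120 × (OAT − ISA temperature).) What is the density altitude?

ISA temperature at 5000 ft = 15 − 2 × (5000/1000) = 5°C.
ISA deviation = -5 − 5 = -10°C.
Density altitude = 5000 + 120 × (-10) = 5000 + (-1200) = 3800 ft.

3800 ft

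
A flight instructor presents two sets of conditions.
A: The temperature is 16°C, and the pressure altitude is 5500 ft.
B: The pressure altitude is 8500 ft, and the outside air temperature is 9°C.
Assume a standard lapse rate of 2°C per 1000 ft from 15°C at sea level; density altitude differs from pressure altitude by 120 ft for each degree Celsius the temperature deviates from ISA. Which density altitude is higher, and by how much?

A: ISA temp = 4°C, deviation +12°C, DA = 5500 + 120 × 12 = 6940 ft.
B: ISA temp = -2°C, deviation +11°C, DA = 8500 + 120 × 11 = 9820 ft.
B is higher by 9820 − 6940 = 2880 ft.

B by 2880 ft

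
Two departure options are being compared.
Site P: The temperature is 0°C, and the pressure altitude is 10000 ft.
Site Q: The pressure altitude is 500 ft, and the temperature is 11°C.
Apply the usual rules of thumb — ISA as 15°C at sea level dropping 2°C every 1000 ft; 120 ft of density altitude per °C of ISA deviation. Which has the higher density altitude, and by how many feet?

Site P by 10460 ft

Site P: ISA temp = -5°C, deviation +5°C, DA = 10000 + 120 × 5 = 10600 ft.
Site Q: ISA temp = 14°C, deviation -3°C, DA = 500 + 120 × (-3) = 140 ft.
Site P is higher by 10600 − 140 = 10460 ft.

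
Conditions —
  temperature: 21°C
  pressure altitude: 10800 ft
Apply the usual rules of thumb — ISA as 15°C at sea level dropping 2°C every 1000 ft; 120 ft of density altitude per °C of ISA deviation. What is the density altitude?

14112 ft

ISA temperature at 10800 ft = 15 − 2 × (10800/1000) = -6.6°C.
ISA deviation = 21 − (-6.6) = +27.6°C.
Density altitude = 10800 + 120 × (27.6) = 10800 + (+3312) = 14112 ft.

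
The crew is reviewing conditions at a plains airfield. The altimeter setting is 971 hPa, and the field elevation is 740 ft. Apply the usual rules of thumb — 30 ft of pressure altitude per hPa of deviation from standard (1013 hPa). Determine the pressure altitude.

2000 ft

Pressure correction = (1013 − 971) × 30 = +1260 ft.
Pressure altitude = 740 + (+1260) = 2000 ft.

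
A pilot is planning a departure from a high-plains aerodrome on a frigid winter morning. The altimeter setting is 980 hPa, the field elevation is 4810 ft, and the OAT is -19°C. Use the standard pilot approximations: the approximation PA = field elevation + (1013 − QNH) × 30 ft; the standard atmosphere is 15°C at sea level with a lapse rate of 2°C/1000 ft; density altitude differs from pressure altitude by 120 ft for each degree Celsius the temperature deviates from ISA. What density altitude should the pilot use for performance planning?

3112 ft

Pressure altitude = 4810 + (1013 − 980) × 30 = 4810 + (+990) = 5800 ft.
ISA temperature at 5800 ft = 15 − 2 × (5800/1000) = 3.4°C.
ISA deviation = -19 − 3.4 = -22.4°C.
Density altitude = 5800 + 120 × (-22.4) = 3112 ft.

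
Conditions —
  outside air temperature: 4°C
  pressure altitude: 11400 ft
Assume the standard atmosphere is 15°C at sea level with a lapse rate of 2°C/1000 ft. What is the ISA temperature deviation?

ISA temperature at 11400 ft = 15 − 2 × (11400/1000) = -7.8°C.
Deviation = OAT − ISA = 4 − (-7.8) = +11.8°C.

ISA+11.8°C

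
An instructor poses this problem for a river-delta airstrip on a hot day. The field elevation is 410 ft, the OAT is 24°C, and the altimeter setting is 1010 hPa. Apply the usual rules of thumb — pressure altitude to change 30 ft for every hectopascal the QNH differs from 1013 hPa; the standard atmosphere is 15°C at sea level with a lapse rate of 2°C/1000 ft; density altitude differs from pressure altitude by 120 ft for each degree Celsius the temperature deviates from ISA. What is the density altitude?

Pressure altitude = 410 + (1013 − 1010) × 30 = 410 + (+90) = 500 ft.
ISA temperature at 500 ft = 15 − 2 × (500/1000) = 14°C.
ISA deviation = 24 − 14 = +10°C.
Density altitude = 500 + 120 × (10) = 1700 ft.

1700 ft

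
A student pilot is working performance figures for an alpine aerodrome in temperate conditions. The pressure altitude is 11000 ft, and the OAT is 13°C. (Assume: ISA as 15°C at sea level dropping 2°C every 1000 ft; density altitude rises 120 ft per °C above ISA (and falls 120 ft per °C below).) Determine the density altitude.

ISA temperature at 11000 ft = 15 − 2 × (11000/1000) = -7°C.
ISA deviation = 13 − (-7) = +20°C.
Density altitude = 11000 + 120 × (20) = 11000 + (+2400) = 13400 ft.

13400 ft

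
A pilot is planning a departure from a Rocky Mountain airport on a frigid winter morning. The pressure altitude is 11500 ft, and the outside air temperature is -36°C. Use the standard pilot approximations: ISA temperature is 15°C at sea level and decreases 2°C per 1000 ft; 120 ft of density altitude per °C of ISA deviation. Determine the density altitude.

ISA temperature at 11500 ft = 15 − 2 × (11500/1000) = -8°C.
ISA deviation = -36 − (-8) = -28°C.
Density altitude = 11500 + 120 × (-28) = 11500 + (-3360) = 8140 ft.

8140 ft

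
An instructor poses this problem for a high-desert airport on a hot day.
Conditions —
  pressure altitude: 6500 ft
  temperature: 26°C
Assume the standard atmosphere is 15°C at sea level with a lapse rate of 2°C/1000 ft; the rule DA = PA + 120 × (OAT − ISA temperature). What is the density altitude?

9380 ft

ISA temperature at 6500 ft = 15 − 2 × (6500/1000) = 2°C.
ISA deviation = 26 − 2 = +24°C.
Density altitude = 6500 + 120 × (24) = 6500 + (+2880) = 9380 ft.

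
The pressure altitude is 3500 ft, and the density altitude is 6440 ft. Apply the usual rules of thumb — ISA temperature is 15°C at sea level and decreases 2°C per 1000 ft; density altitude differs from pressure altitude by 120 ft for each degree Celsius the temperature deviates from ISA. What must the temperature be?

32.5°C

Density altitude − pressure altitude = 6440 − 3500 = +2940 ft.
At 120 ft/°C that is an ISA deviation of 2940/120 = +24.5°C.
ISA temperature at 3500 ft = 15 − 2 × (3500/1000) = 8°C.
OAT = ISA + deviation = 8 + (+24.5) = 32.5°C.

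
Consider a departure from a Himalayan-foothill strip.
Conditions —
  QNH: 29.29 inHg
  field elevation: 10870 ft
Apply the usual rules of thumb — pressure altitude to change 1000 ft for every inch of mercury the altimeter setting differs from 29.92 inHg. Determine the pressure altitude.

Pressure correction = (29.92 − 29.29) × 1000 = +630 ft.
Pressure altitude = 10870 + (+630) = 11500 ft.

11500 ft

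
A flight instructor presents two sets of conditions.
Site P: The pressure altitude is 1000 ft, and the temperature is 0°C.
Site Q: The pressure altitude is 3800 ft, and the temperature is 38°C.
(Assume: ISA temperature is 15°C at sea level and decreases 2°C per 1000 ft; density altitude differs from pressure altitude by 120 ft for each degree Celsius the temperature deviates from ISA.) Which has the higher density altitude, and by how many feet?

Site Q by 8032 ft

Site P: ISA temp = 13°C, deviation -13°C, DA = 1000 + 120 × (-13) = -560 ft.
Site Q: ISA temp = 7.4°C, deviation +30.6°C, DA = 3800 + 120 × 30.6 = 7472 ft.
Site Q is higher by 7472 − (-560) = 8032 ft.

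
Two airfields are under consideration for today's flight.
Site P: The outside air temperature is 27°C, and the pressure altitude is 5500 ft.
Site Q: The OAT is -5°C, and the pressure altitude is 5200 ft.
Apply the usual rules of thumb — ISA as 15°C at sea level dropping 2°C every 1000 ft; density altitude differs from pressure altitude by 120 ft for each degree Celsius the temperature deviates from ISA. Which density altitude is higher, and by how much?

Site P: ISA temp = 4°C, deviation +23°C, DA = 5500 + 120 × 23 = 8260 ft.
Site Q: ISA temp = 4.6°C, deviation -9.6°C, DA = 5200 + 120 × (-9.6) = 4048 ft.
Site P is higher by 8260 − 4048 = 4212 ft.

Site P by 4212 ft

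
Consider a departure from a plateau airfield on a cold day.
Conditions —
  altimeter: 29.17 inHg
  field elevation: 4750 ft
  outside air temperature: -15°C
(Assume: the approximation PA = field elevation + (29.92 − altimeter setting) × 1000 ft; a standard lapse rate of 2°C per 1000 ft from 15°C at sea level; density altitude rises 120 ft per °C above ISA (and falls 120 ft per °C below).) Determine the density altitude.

3220 ft

Pressure altitude = 4750 + (29.92 − 29.17) × 1000 = 4750 + (+750) = 5500 ft.
ISA temperature at 5500 ft = 15 − 2 × (5500/1000) = 4°C.
ISA deviation = -15 − 4 = -19°C.
Density altitude = 5500 + 120 × (-19) = 3220 ft.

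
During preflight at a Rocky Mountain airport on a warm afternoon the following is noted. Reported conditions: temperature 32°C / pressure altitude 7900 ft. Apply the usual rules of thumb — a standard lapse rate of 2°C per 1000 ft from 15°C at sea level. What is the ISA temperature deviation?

ISA temperature at 7900 ft = 15 − 2 × (7900/1000) = -0.8°C.
Deviation = OAT − ISA = 32 − (-0.8) = +32.8°C.

ISA+32.8°C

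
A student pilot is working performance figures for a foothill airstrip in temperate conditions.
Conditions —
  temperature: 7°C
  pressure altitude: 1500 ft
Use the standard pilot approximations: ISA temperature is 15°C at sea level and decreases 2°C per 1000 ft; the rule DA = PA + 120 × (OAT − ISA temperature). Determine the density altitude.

ISA temperature at 1500 ft = 15 − 2 × (1500/1000) = 12°C.
ISA deviation = 7 − 12 = -5°C.
Density altitude = 1500 + 120 × (-5) = 1500 + (-600) = 900 ft.

900 ft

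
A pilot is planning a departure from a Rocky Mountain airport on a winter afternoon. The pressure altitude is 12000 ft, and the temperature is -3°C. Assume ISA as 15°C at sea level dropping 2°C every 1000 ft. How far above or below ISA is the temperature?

ISA temperature at 12000 ft = 15 − 2 × (12000/1000) = -9°C.
Deviation = OAT − ISA = -3 − (-9) = +6°C.

ISA+6°C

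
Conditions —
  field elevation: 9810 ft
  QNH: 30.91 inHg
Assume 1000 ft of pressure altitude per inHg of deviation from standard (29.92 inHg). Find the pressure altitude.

Pressure correction = (29.92 − 30.91) × 1000 = -990 ft.
Pressure altitude = 9810 + (-990) = 8820 ft.

8820 ft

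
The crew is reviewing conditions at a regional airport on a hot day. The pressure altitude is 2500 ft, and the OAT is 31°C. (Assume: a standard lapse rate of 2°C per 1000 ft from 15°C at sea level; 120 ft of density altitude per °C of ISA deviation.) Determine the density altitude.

ISA temperature at 2500 ft = 15 − 2 × (2500/1000) = 10°C.
ISA deviation = 31 − 10 = +21°C.
Density altitude = 2500 + 120 × (21) = 2500 + (+2520) = 5020 ft.

5020 ft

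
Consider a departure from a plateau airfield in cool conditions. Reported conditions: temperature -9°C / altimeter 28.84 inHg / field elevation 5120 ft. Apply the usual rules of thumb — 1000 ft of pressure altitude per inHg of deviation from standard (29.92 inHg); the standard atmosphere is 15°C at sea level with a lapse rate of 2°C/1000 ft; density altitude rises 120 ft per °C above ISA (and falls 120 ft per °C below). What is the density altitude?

4808 ft

Pressure altitude = 5120 + (29.92 − 28.84) × 1000 = 5120 + (+1080) = 6200 ft.
ISA temperature at 6200 ft = 15 − 2 × (6200/1000) = 2.6°C.
ISA deviation = -9 − 2.6 = -11.6°C.
Density altitude = 6200 + 120 × (-11.6) = 4808 ft.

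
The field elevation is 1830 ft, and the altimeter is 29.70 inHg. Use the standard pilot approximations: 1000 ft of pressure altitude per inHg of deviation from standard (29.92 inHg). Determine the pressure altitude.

Pressure correction = (29.92 − 29.70) × 1000 = +220 ft.
Pressure altitude = 1830 + (+220) = 2050 ft.

2050 ft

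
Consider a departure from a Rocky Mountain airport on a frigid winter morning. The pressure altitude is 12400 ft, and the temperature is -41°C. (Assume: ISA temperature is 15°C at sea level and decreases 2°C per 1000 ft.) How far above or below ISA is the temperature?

ISA temperature at 12400 ft = 15 − 2 × (12400/1000) = -9.8°C.
Deviation = OAT − ISA = -41 − (-9.8) = -31.2°C.

ISA-31.2°C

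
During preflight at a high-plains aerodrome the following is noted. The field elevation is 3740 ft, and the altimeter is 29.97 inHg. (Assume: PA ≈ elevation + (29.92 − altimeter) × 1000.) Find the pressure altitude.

Pressure correction = (29.92 − 29.97) × 1000 = -50 ft.
Pressure altitude = 3740 + (-50) = 3690 ft.

3690 ft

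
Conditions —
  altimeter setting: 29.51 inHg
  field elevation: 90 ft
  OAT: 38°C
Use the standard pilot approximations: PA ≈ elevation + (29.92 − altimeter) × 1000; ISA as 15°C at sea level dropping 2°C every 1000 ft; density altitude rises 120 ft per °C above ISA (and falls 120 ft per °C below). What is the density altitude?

3380 ft

Pressure altitude = 90 + (29.92 − 29.51) × 1000 = 90 + (+410) = 500 ft.
ISA temperature at 500 ft = 15 − 2 × (500/1000) = 14°C.
ISA deviation = 38 − 14 = +24°C.
Density altitude = 500 + 120 × (24) = 3380 ft.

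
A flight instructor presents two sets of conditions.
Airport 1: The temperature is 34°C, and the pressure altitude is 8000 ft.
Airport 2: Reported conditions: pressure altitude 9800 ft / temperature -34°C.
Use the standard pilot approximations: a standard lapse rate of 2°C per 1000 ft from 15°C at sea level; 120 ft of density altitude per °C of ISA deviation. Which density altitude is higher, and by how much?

Airport 1 by 5928 ft

Airport 1: ISA temp = -1°C, deviation +35°C, DA = 8000 + 120 × 35 = 12200 ft.
Airport 2: ISA temp = -4.6°C, deviation -29.4°C, DA = 9800 + 120 × (-29.4) = 6272 ft.
Airport 1 is higher by 12200 − 6272 = 5928 ft.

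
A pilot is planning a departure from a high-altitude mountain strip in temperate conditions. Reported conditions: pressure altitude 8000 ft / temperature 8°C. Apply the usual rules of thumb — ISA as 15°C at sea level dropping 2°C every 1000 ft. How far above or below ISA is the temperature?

ISA+9°C

ISA temperature at 8000 ft = 15 − 2 × (8000/1000) = -1°C.
Deviation = OAT − ISA = 8 − (-1) = +9°C.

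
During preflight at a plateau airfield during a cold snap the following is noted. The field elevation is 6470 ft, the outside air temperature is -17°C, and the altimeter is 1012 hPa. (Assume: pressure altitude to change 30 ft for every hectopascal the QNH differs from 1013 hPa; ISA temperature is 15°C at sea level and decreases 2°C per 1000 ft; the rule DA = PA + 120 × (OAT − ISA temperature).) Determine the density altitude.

Pressure altitude = 6470 + (1013 − 1012) × 30 = 6470 + (+30) = 6500 ft.
ISA temperature at 6500 ft = 15 − 2 × (6500/1000) = 2°C.
ISA deviation = -17 − 2 = -19°C.
Density altitude = 6500 + 120 × (-19) = 4220 ft.

4220 ft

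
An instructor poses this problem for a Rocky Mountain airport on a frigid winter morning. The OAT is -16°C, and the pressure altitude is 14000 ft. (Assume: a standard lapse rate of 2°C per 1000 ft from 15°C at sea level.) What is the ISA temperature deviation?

ISA temperature at 14000 ft = 15 − 2 × (14000/1000) = -13°C.
Deviation = OAT − ISA = -16 − (-13) = -3°C.

ISA-3°C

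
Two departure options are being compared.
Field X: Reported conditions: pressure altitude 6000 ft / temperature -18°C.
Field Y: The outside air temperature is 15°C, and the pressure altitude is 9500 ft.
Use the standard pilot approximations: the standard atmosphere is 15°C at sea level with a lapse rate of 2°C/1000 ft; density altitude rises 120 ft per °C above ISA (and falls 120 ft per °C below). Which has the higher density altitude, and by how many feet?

Field X: ISA temp = 3°C, deviation -21°C, DA = 6000 + 120 × (-21) = 3480 ft.
Field Y: ISA temp = -4°C, deviation +19°C, DA = 9500 + 120 × 19 = 11780 ft.
Field Y is higher by 11780 − 3480 = 8300 ft.

Field Y by 8300 ft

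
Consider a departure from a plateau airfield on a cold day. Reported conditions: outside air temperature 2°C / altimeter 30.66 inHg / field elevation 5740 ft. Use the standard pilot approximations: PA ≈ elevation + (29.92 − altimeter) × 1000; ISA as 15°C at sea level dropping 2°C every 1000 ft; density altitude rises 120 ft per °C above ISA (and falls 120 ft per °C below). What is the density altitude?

Pressure altitude = 5740 + (29.92 − 30.66) × 1000 = 5740 + (-740) = 5000 ft.
ISA temperature at 5000 ft = 15 − 2 × (5000/1000) = 5°C.
ISA deviation = 2 − 5 = -3°C.
Density altitude = 5000 + 120 × (-3) = 4640 ft.

4640 ft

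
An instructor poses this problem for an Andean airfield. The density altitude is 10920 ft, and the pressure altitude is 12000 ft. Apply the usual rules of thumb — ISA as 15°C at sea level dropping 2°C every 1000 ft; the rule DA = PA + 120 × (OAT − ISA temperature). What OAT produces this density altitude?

-18°C

Density altitude − pressure altitude = 10920 − 12000 = -1080 ft.
At 120 ft/°C that is an ISA deviation of -1080/120 = -9°C.
ISA temperature at 12000 ft = 15 − 2 × (12000/1000) = -9°C.
OAT = ISA + deviation = -9 + (-9) = -18°C.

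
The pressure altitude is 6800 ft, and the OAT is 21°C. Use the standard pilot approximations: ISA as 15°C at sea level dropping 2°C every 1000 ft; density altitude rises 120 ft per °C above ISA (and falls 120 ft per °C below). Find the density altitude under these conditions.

9152 ft

ISA temperature at 6800 ft = 15 − 2 × (6800/1000) = 1.4°C.
ISA deviation = 21 − 1.4 = +19.6°C.
Density altitude = 6800 + 120 × (19.6) = 6800 + (+2352) = 9152 ft.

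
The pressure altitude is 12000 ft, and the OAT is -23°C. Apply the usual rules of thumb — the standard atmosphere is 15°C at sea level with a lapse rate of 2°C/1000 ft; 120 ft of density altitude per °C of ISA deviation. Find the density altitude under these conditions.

10320 ft

ISA temperature at 12000 ft = 15 − 2 × (12000/1000) = -9°C.
ISA deviation = -23 − (-9) = -14°C.
Density altitude = 12000 + 120 × (-14) = 12000 + (-1680) = 10320 ft.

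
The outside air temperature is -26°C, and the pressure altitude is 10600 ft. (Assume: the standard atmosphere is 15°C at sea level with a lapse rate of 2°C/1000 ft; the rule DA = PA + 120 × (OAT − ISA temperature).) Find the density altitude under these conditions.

8224 ft

ISA temperature at 10600 ft = 15 − 2 × (10600/1000) = -6.2°C.
ISA deviation = -26 − (-6.2) = -19.8°C.
Density altitude = 10600 + 120 × (-19.8) = 10600 + (-2376) = 8224 ft.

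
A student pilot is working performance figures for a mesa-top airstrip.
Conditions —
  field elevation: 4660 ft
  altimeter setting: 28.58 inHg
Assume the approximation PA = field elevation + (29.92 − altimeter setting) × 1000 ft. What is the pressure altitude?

6000 ft

Pressure correction = (29.92 − 28.58) × 1000 = +1340 ft.
Pressure altitude = 4660 + (+1340) = 6000 ft.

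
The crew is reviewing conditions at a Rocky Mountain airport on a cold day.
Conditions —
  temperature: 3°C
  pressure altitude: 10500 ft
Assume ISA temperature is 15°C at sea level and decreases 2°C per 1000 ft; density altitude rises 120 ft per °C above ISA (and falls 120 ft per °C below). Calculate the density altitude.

ISA temperature at 10500 ft = 15 − 2 × (10500/1000) = -6°C.
ISA deviation = 3 − (-6) = +9°C.
Density altitude = 10500 + 120 × (9) = 10500 + (+1080) = 11580 ft.

11580 ft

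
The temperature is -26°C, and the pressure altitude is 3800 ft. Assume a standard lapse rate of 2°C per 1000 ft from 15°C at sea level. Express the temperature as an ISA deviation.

ISA-33.4°C

ISA temperature at 3800 ft = 15 − 2 × (3800/1000) = 7.4°C.
Deviation = OAT − ISA = -26 − 7.4 = -33.4°C.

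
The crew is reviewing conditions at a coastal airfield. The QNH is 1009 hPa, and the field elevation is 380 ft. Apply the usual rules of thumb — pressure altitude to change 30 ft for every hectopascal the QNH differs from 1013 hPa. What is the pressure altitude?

Pressure correction = (1013 − 1009) × 30 = +120 ft.
Pressure altitude = 380 + (+120) = 500 ft.

500 ft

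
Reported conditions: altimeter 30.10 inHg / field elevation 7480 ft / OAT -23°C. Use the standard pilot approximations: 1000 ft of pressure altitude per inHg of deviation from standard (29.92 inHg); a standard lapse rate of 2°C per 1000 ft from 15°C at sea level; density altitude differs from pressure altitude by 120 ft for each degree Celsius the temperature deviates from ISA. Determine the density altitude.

Pressure altitude = 7480 + (29.92 − 30.10) × 1000 = 7480 + (-180) = 7300 ft.
ISA temperature at 7300 ft = 15 − 2 × (7300/1000) = 0.4°C.
ISA deviation = -23 − 0.4 = -23.4°C.
Density altitude = 7300 + 120 × (-23.4) = 4492 ft.

4492 ft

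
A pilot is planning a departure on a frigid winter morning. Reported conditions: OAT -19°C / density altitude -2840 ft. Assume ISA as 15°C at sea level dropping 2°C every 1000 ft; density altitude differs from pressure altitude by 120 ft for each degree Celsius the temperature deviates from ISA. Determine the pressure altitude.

DA = PA + 120 × (OAT − (15 − 2·PA/1000)) = PA + 120·OAT − 1800 + 0.24·PA = 1.24·PA + 120·OAT − 1800.
So 1.24·PA = -2840 − 120 × (-19) + 1800 = 1240.
PA = 1240 / 1.24 = 1000 ft.

1000 ft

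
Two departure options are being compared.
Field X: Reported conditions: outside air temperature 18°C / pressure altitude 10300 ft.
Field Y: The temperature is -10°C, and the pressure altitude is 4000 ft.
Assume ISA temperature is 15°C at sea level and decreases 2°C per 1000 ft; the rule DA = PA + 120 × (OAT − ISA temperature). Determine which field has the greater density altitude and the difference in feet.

Field X by 11172 ft

Field X: ISA temp = -5.6°C, deviation +23.6°C, DA = 10300 + 120 × 23.6 = 13132 ft.
Field Y: ISA temp = 7°C, deviation -17°C, DA = 4000 + 120 × (-17) = 1960 ft.
Field X is higher by 13132 − 1960 = 11172 ft.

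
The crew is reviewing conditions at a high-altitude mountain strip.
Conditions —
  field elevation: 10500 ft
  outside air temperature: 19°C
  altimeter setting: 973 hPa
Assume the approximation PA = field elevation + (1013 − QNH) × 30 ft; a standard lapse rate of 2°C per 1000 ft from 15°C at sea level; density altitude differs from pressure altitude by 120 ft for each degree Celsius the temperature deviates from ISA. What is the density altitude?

14988 ft

Pressure altitude = 10500 + (1013 − 973) × 30 = 10500 + (+1200) = 11700 ft.
ISA temperature at 11700 ft = 15 − 2 × (11700/1000) = -8.4°C.
ISA deviation = 19 − (-8.4) = +27.4°C.
Density altitude = 11700 + 120 × (27.4) = 14988 ft.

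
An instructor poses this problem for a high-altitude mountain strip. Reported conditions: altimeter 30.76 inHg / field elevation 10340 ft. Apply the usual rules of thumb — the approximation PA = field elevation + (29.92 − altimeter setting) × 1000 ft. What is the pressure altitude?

Pressure correction = (29.92 − 30.76) × 1000 = -840 ft.
Pressure altitude = 10340 + (-840) = 9500 ft.

9500 ft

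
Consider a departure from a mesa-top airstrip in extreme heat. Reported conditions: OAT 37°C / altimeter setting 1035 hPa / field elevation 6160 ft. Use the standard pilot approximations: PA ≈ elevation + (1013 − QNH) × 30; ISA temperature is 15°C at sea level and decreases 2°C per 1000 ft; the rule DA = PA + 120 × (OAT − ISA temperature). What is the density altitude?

Pressure altitude = 6160 + (1013 − 1035) × 30 = 6160 + (-660) = 5500 ft.
ISA temperature at 5500 ft = 15 − 2 × (5500/1000) = 4°C.
ISA deviation = 37 − 4 = +33°C.
Density altitude = 5500 + 120 × (33) = 9460 ft.

9460 ft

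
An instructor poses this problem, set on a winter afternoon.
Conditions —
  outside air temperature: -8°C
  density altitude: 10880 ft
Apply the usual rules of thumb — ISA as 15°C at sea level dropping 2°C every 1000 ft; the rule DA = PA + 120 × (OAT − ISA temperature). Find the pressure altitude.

11000 ft

DA = PA + 120 × (OAT − (15 − 2·PA/1000)) = PA + 120·OAT − 1800 + 0.24·PA = 1.24·PA + 120·OAT − 1800.
So 1.24·PA = 10880 − 120 × (-8) + 1800 = 13640.
PA = 13640 / 1.24 = 11000 ft.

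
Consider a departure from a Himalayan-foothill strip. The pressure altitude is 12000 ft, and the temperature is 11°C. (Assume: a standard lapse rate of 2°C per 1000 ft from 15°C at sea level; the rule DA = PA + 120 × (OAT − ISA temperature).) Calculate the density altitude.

ISA temperature at 12000 ft = 15 − 2 × (12000/1000) = -9°C.
ISA deviation = 11 − (-9) = +20°C.
Density altitude = 12000 + 120 × (20) = 12000 + (+2400) = 14400 ft.

14400 ft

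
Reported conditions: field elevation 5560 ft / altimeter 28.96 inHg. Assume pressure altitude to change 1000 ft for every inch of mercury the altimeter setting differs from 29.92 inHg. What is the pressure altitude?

6520 ft

Pressure correction = (29.92 − 28.96) × 1000 = +960 ft.
Pressure altitude = 5560 + (+960) = 6520 ft.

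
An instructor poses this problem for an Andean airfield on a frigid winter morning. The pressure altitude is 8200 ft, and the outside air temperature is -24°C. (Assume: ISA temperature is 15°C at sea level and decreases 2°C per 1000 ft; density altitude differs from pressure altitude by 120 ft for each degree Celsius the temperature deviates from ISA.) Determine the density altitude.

ISA temperature at 8200 ft = 15 − 2 × (8200/1000) = -1.4°C.
ISA deviation = -24 − (-1.4) = -22.6°C.
Density altitude = 8200 + 120 × (-22.6) = 8200 + (-2712) = 5488 ft.

5488 ft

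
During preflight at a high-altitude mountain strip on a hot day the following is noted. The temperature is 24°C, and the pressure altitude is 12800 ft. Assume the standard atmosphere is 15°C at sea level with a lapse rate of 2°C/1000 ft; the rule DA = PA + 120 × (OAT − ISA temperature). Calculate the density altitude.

ISA temperature at 12800 ft = 15 − 2 × (12800/1000) = -10.6°C.
ISA deviation = 24 − (-10.6) = +34.6°C.
Density altitude = 12800 + 120 × (34.6) = 12800 + (+4152) = 16952 ft.

16952 ft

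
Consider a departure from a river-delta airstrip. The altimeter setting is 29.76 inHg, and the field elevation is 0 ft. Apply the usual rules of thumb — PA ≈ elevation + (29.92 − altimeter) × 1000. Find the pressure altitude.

Pressure correction = (29.92 − 29.76) × 1000 = +160 ft.
Pressure altitude = 0 + (+160) = 160 ft.

160 ft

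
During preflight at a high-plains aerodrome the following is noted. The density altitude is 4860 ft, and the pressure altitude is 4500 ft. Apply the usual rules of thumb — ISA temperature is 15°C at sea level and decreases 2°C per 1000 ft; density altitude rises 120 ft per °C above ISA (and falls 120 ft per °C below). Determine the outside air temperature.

Density altitude − pressure altitude = 4860 − 4500 = +360 ft.
At 120 ft/°C that is an ISA deviation of 360/120 = +3°C.
ISA temperature at 4500 ft = 15 − 2 × (4500/1000) = 6°C.
OAT = ISA + deviation = 6 + (+3) = 9°C.

9°C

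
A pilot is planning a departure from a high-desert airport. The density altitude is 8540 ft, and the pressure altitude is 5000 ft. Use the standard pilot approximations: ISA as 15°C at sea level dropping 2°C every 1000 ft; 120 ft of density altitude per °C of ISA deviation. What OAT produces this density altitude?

34.5°C

Density altitude − pressure altitude = 8540 − 5000 = +3540 ft.
At 120 ft/°C that is an ISA deviation of 3540/120 = +29.5°C.
ISA temperature at 5000 ft = 15 − 2 × (5000/1000) = 5°C.
OAT = ISA + deviation = 5 + (+29.5) = 34.5°C.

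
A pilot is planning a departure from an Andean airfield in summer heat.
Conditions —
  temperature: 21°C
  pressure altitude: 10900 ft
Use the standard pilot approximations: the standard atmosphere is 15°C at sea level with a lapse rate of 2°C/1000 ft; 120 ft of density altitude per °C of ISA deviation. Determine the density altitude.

14236 ft

ISA temperature at 10900 ft = 15 − 2 × (10900/1000) = -6.8°C.
ISA deviation = 21 − (-6.8) = +27.8°C.
Density altitude = 10900 + 120 × (27.8) = 10900 + (+3336) = 14236 ft.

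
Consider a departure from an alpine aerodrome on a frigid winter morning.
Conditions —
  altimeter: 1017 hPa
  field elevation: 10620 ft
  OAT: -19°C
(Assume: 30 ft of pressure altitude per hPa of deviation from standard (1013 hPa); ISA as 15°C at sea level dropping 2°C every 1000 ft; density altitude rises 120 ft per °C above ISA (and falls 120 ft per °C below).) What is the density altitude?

Pressure altitude = 10620 + (1013 − 1017) × 30 = 10620 + (-120) = 10500 ft.
ISA temperature at 10500 ft = 15 − 2 × (10500/1000) = -6°C.
ISA deviation = -19 − (-6) = -13°C.
Density altitude = 10500 + 120 × (-13) = 8940 ft.

8940 ft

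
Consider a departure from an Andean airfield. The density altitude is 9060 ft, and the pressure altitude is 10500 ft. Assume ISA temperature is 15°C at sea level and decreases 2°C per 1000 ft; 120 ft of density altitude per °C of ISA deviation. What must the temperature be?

-18°C

Density altitude − pressure altitude = 9060 − 10500 = -1440 ft.
At 120 ft/°C that is an ISA deviation of -1440/120 = -12°C.
ISA temperature at 10500 ft = 15 − 2 × (10500/1000) = -6°C.
OAT = ISA + deviation = -6 + (-12) = -18°C.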